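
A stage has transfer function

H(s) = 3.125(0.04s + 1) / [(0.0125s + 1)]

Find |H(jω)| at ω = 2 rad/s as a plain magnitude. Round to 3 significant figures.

3.13

At ω = 2 rad/s:
zero (1 + j2·0.04) = 1 + j0.08 → |·| ≈ 1.0032, ∠ ≈ 4.57°
pole (1 + j2·0.0125) = 1 + j0.025 → |·| ≈ 1.0003, ∠ ≈ 1.43°
|H| = 3.125 · 1.0032 / (1.0003) ≈ 3.1341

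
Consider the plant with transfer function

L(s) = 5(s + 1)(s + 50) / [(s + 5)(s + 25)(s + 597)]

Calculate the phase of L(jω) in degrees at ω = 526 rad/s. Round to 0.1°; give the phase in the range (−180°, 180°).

At s = jω = j526:
zero (s+1): 1 + j526 → |·| = √(1²+526²) = √276677 ≈ 526, ∠ = arctan(526/1) ≈ 89.89°
zero (s+50): 50 + j526 → |·| = √(50²+526²) = √279176 ≈ 528.37, ∠ = arctan(526/50) ≈ 84.57°
pole (s+5): 5 + j526 → |·| = √(5²+526²) = √276701 ≈ 526.02, ∠ = arctan(526/5) ≈ 89.46°
pole (s+25): 25 + j526 → |·| = √(25²+526²) = √277301 ≈ 526.59, ∠ = arctan(526/25) ≈ 87.28°
pole (s+597): 597 + j526 → |·| = √(597²+526²) = √633085 ≈ 795.67, ∠ = arctan(526/597) ≈ 41.38°
∠L = 174.46° − 218.12° = -43.66°

-43.7°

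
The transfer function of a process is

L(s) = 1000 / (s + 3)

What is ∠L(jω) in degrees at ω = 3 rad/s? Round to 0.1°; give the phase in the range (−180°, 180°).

-45.0°

At s = jω = j3:
pole (s+3): 3 + j3 → |·| = √(3²+3²) = √18 ≈ 4.2426, ∠ = arctan(3/3) ≈ 45.00°
∠L = 0.00° − 45.00° = -45.00°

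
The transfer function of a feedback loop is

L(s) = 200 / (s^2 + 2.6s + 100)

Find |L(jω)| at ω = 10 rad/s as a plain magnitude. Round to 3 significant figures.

7.69

At s = jω = j10:
quadratic: (j10)² + 2.6·j10 + 100 = 0 + j26 → |·| ≈ 26, ∠ ≈ 90.00°
|L| = 200 / 26 ≈ 7.6923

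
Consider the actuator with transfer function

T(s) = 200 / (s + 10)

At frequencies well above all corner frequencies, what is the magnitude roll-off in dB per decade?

-20 dB/decade

Each pole contributes −20 dB/decade at high frequency; each zero contributes +20 dB/decade.
Net: 0 zero(s) − 1 pole(s) → -20 dB/decade.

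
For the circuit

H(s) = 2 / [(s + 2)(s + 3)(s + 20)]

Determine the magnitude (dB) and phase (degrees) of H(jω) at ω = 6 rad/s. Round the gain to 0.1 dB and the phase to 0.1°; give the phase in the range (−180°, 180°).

At s = jω = j6:
pole (s+2): 2 + j6 → |·| = √(2²+6²) = √40 ≈ 6.3246, ∠ = arctan(6/2) ≈ 71.57°
pole (s+3): 3 + j6 → |·| = √(3²+6²) = √45 ≈ 6.7082, ∠ = arctan(6/3) ≈ 63.43°
pole (s+20): 20 + j6 → |·| = √(20²+6²) = √436 ≈ 20.881, ∠ = arctan(6/20) ≈ 16.70°
|H| = 2 / 885.91 ≈ 0.0022576
Gain = 20 log₁₀(0.0022576) ≈ -52.93 dB
∠H = 0.00° − 151.70° = -151.70°

-52.9 dB, -151.7°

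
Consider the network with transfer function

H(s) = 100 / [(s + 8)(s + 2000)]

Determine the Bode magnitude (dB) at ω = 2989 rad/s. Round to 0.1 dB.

-100.6 dB

At s = jω = j2989:
pole (s+8): 8 + j2989 → |·| = √(8²+2989²) = √8934185 ≈ 2989, ∠ = arctan(2989/8) ≈ 89.85°
pole (s+2000): 2000 + j2989 → |·| = √(2000²+2989²) = √12934121 ≈ 3596.4, ∠ = arctan(2989/2000) ≈ 56.21°
|H| = 100 / 1.075e+07 ≈ 9.3023e-06
Gain = 20 log₁₀(9.3023e-06) ≈ -100.63 dB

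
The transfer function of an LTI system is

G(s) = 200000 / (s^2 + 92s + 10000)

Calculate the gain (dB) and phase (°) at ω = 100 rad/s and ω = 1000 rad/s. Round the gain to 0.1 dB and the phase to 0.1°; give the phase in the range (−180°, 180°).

ω = 100: 26.7 dB, -90.0°; ω = 1000: -13.9 dB, -174.7°

At s = jω = j100:
quadratic: (j100)² + 92·j100 + 10000 = 0 + j9200 → |·| ≈ 9200, ∠ ≈ 90.00°
|G| = 200000 / 9200 ≈ 21.739
Gain = 20 log₁₀(21.739) ≈ 26.74 dB
∠G = 0.00° − 90.00° = -90.00°

At s = jω = j1000:
quadratic: (j1000)² + 92·j1000 + 10000 = -990000 + j92000 → |·| ≈ 9.9427e+05, ∠ ≈ 174.69°
|G| = 200000 / 9.9427e+05 ≈ 0.20115
Gain = 20 log₁₀(0.20115) ≈ -13.93 dB
∠G = 0.00° − 174.69° = -174.69°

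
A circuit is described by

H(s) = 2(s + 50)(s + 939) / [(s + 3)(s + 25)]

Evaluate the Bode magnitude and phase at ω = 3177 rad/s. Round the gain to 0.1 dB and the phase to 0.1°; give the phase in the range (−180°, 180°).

At s = jω = j3177:
zero (s+50): 50 + j3177 → |·| = √(50²+3177²) = √10095829 ≈ 3177.4, ∠ = arctan(3177/50) ≈ 89.10°
zero (s+939): 939 + j3177 → |·| = √(939²+3177²) = √10975050 ≈ 3312.9, ∠ = arctan(3177/939) ≈ 73.53°
pole (s+3): 3 + j3177 → |·| = √(3²+3177²) = √10093338 ≈ 3177, ∠ = arctan(3177/3) ≈ 89.95°
pole (s+25): 25 + j3177 → |·| = √(25²+3177²) = √10093954 ≈ 3177.1, ∠ = arctan(3177/25) ≈ 89.55°
|H| = 2 · 1.0526e+07 / 1.0094e+07 ≈ 2.0856
Gain = 20 log₁₀(2.0856) ≈ 6.38 dB
∠H = 162.63° − 179.50° = -16.87°

6.4 dB, -16.9°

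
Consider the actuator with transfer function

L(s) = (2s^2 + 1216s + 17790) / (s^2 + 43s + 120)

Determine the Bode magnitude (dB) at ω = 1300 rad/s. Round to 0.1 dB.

6.8 dB

Substitute s = j1300:
Numerator: 2(j1300)^2 + 1216(j1300) + 17790 = -3362210 + j1580800
Denominator: (j1300)^2 + 43(j1300) + 120 = -1689880 + j55900
|N| = √(3362210² + 1580800²) ≈ 3.7153e+06, ∠N ≈ 154.82°
|D| = √(1689880² + 55900²) ≈ 1.6908e+06, ∠D ≈ 178.11°
|L| = 3.7153e+06 / 1.6908e+06 ≈ 2.1974
Gain = 20 log₁₀(2.1974) ≈ 6.84 dB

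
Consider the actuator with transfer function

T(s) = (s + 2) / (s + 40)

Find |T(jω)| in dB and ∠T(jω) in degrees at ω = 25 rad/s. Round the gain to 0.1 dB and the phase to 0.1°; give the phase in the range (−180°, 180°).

Substitute s = j25:
Numerator: (j25) + 2 = 2 + j25
Denominator: (j25) + 40 = 40 + j25
|N| = √(2² + 25²) ≈ 25.08, ∠N ≈ 85.43°
|D| = √(40² + 25²) ≈ 47.17, ∠D ≈ 32.01°
|T| = 25.08 / 47.17 ≈ 0.53169
Gain = 20 log₁₀(0.53169) ≈ -5.49 dB
∠T = 85.43° − 32.01° = 53.42°

-5.5 dB, 53.4°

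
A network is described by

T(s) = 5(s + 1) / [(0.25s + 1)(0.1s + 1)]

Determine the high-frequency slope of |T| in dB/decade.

Each pole contributes −20 dB/decade at high frequency; each zero contributes +20 dB/decade.
Net: 1 zero(s) − 2 pole(s) → -20 dB/decade.

-20 dB/decade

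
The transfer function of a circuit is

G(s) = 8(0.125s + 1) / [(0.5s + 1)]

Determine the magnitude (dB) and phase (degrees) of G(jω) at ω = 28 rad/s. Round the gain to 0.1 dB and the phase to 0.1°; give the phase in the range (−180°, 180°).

At ω = 28 rad/s:
zero (1 + j28·0.125) = 1 + j3.5 → |·| ≈ 3.6401, ∠ ≈ 74.05°
pole (1 + j28·0.5) = 1 + j14 → |·| ≈ 14.036, ∠ ≈ 85.91°
|G| = 8 · 3.6401 / (14.036) ≈ 2.0747
Gain = 20 log₁₀(2.0747) ≈ 6.34 dB
∠G = (74.05°) − (85.91°) = -11.86°

6.3 dB, -11.9°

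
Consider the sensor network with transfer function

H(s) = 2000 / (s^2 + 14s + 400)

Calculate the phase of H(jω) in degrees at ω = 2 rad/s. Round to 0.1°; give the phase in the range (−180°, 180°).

-4.0°

At s = jω = j2:
quadratic: (j2)² + 14·j2 + 400 = 396 + j28 → |·| ≈ 396.99, ∠ ≈ 4.04°
∠H = 0.00° − 4.04° = -4.04°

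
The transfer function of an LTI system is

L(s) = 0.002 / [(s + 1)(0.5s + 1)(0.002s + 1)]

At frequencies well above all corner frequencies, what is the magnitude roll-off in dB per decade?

-60 dB/decade

Each pole contributes −20 dB/decade at high frequency; each zero contributes +20 dB/decade.
Net: 0 zero(s) − 3 pole(s) → -60 dB/decade.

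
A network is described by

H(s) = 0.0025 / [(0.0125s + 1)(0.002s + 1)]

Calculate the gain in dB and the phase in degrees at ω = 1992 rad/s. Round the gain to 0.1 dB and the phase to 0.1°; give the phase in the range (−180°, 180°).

-92.2 dB, -163.6°

At ω = 1992 rad/s:
pole (1 + j1992·0.0125) = 1 + j24.9 → |·| ≈ 24.92, ∠ ≈ 87.70°
pole (1 + j1992·0.002) = 1 + j3.984 → |·| ≈ 4.1076, ∠ ≈ 75.91°
|H| = 0.0025 · 1 / (24.92 · 4.1076) ≈ 2.4423e-05
Gain = 20 log₁₀(2.4423e-05) ≈ -92.24 dB
∠H = (0°) − (87.70° + 75.91°) = -163.61°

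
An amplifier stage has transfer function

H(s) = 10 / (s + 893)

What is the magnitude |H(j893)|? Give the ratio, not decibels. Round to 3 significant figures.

0.00792

At s = jω = j893:
pole (s+893): 893 + j893 → |·| = √(893²+893²) = √1594898 ≈ 1262.9, ∠ = arctan(893/893) ≈ 45.00°
|H| = 10 / 1262.9 ≈ 0.0079183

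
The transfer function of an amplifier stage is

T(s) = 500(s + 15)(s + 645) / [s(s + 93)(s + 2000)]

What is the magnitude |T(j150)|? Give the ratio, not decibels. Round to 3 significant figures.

0.940

At s = jω = j150:
zero (s+15): 15 + j150 → |·| = √(15²+150²) = √22725 ≈ 150.75, ∠ = arctan(150/15) ≈ 84.29°
zero (s+645): 645 + j150 → |·| = √(645²+150²) = √438525 ≈ 662.21, ∠ = arctan(150/645) ≈ 13.09°
pole (s+93): 93 + j150 → |·| = √(93²+150²) = √31149 ≈ 176.49, ∠ = arctan(150/93) ≈ 58.20°
pole (s+2000): 2000 + j150 → |·| = √(2000²+150²) = √4022500 ≈ 2005.6, ∠ = arctan(150/2000) ≈ 4.29°
pole at origin: |s| = 150, ∠ = 90.00° (in denominator)
|T| = 500 · 99828 / 5.3095e+07 ≈ 0.94009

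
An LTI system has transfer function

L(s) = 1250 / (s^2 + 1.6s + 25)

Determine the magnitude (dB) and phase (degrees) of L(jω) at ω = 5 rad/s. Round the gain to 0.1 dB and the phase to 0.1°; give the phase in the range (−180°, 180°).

At s = jω = j5:
quadratic: (j5)² + 1.6·j5 + 25 = 0 + j8 → |·| ≈ 8, ∠ ≈ 90.00°
|L| = 1250 / 8 ≈ 156.25
Gain = 20 log₁₀(156.25) ≈ 43.88 dB
∠L = 0.00° − 90.00° = -90.00°

43.9 dB, -90.0°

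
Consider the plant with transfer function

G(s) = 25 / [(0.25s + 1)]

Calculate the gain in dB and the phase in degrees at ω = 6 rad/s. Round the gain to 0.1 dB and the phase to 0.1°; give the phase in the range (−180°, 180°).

22.8 dB, -56.3°

At ω = 6 rad/s:
pole (1 + j6·0.25) = 1 + j1.5 → |·| ≈ 1.8028, ∠ ≈ 56.31°
|G| = 25 · 1 / (1.8028) ≈ 13.867
Gain = 20 log₁₀(13.867) ≈ 22.84 dB
∠G = (0°) − (56.31°) = -56.31°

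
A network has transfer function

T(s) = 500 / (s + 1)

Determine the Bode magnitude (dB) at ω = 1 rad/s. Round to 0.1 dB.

Substitute s = j1:
Numerator: 500 = 500 + j0
Denominator: (j1) + 1 = 1 + j1
|N| = √(500² + 0²) ≈ 500, ∠N ≈ 0.00°
|D| = √(1² + 1²) ≈ 1.4142, ∠D ≈ 45.00°
|T| = 500 / 1.4142 ≈ 353.56
Gain = 20 log₁₀(353.56) ≈ 50.97 dB

51.0 dB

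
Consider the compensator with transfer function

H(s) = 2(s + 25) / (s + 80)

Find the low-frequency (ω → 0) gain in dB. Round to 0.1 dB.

-4.1 dB

H(0) = 2·25 / (80) = 0.625
20 log₁₀(0.625) ≈ -4.08 dB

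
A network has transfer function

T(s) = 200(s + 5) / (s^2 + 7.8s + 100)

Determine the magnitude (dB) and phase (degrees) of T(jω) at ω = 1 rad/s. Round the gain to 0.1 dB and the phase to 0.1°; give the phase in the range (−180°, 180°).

At s = jω = j1:
zero (s+5): 5 + j1 → |·| = √(5²+1²) = √26 ≈ 5.099, ∠ = arctan(1/5) ≈ 11.31°
quadratic: (j1)² + 7.8·j1 + 100 = 99 + j7.8 → |·| ≈ 99.307, ∠ ≈ 4.50°
|T| = 200 · 5.099 / 99.307 ≈ 10.269
Gain = 20 log₁₀(10.269) ≈ 20.23 dB
∠T = 11.31° − 4.50° = 6.81°

20.2 dB, 6.8°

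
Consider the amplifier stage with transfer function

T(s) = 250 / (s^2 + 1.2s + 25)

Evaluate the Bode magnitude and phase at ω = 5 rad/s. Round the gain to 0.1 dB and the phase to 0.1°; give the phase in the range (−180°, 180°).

32.4 dB, -90.0°

At s = jω = j5:
quadratic: (j5)² + 1.2·j5 + 25 = 0 + j6 → |·| ≈ 6, ∠ ≈ 90.00°
|T| = 250 / 6 ≈ 41.667
Gain = 20 log₁₀(41.667) ≈ 32.40 dB
∠T = 0.00° − 90.00° = -90.00°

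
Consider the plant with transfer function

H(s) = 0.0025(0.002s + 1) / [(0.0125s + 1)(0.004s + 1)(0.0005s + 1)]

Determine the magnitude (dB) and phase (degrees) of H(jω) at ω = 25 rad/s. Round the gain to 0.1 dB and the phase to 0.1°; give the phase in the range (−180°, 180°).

-52.5 dB, -20.9°

At ω = 25 rad/s:
zero (1 + j25·0.002) = 1 + j0.05 → |·| ≈ 1.0012, ∠ ≈ 2.86°
pole (1 + j25·0.0125) = 1 + j0.3125 → |·| ≈ 1.0477, ∠ ≈ 17.35°
pole (1 + j25·0.004) = 1 + j0.1 → |·| ≈ 1.005, ∠ ≈ 5.71°
pole (1 + j25·0.0005) = 1 + j0.0125 → |·| ≈ 1.0001, ∠ ≈ 0.72°
|H| = 0.0025 · 1.0012 / (1.0477 · 1.005 · 1.0001) ≈ 0.0023769
Gain = 20 log₁₀(0.0023769) ≈ -52.48 dB
∠H = (2.86°) − (17.35° + 5.71° + 0.72°) = -20.92°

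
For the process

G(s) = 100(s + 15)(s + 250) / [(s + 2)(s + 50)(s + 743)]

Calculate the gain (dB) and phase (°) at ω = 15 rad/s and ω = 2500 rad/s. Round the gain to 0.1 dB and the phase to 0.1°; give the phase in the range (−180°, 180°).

At s = jω = j15:
zero (s+15): 15 + j15 → |·| = √(15²+15²) = √450 ≈ 21.213, ∠ = arctan(15/15) ≈ 45.00°
zero (s+250): 250 + j15 → |·| = √(250²+15²) = √62725 ≈ 250.45, ∠ = arctan(15/250) ≈ 3.43°
pole (s+2): 2 + j15 → |·| = √(2²+15²) = √229 ≈ 15.133, ∠ = arctan(15/2) ≈ 82.41°
pole (s+50): 50 + j15 → |·| = √(50²+15²) = √2725 ≈ 52.202, ∠ = arctan(15/50) ≈ 16.70°
pole (s+743): 743 + j15 → |·| = √(743²+15²) = √552274 ≈ 743.15, ∠ = arctan(15/743) ≈ 1.16°
|G| = 100 · 5312.8 / 5.8707e+05 ≈ 0.90497
Gain = 20 log₁₀(0.90497) ≈ -0.87 dB
∠G = 48.43° − 100.27° = -51.84°

At s = jω = j2500:
zero (s+15): 15 + j2500 → |·| = √(15²+2500²) = √6250225 ≈ 2500, ∠ = arctan(2500/15) ≈ 89.66°
zero (s+250): 250 + j2500 → |·| = √(250²+2500²) = √6312500 ≈ 2512.5, ∠ = arctan(2500/250) ≈ 84.29°
pole (s+2): 2 + j2500 → |·| = √(2²+2500²) = √6250004 ≈ 2500, ∠ = arctan(2500/2) ≈ 89.95°
pole (s+50): 50 + j2500 → |·| = √(50²+2500²) = √6252500 ≈ 2500.5, ∠ = arctan(2500/50) ≈ 88.85°
pole (s+743): 743 + j2500 → |·| = √(743²+2500²) = √6802049 ≈ 2608.1, ∠ = arctan(2500/743) ≈ 73.45°
|G| = 100 · 6.2812e+06 / 1.6304e+10 ≈ 0.038526
Gain = 20 log₁₀(0.038526) ≈ -28.28 dB
∠G = 173.95° − 252.25° = -78.30°

ω = 15: -0.9 dB, -51.8°; ω = 2500: -28.3 dB, -78.3°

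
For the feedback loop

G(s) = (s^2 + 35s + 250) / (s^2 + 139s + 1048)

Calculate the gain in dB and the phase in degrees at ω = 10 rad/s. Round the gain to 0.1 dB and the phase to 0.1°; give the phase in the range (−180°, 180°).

-12.9 dB, 11.1°

Substitute s = j10:
Numerator: (j10)^2 + 35(j10) + 250 = 150 + j350
Denominator: (j10)^2 + 139(j10) + 1048 = 948 + j1390
|N| = √(150² + 350²) ≈ 380.79, ∠N ≈ 66.80°
|D| = √(948² + 1390²) ≈ 1682.5, ∠D ≈ 55.71°
|G| = 380.79 / 1682.5 ≈ 0.22632
Gain = 20 log₁₀(0.22632) ≈ -12.91 dB
∠G = 66.80° − 55.71° = 11.09°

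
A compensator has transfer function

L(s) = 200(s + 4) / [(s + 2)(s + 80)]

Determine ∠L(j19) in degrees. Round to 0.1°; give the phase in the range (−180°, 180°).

At s = jω = j19:
zero (s+4): 4 + j19 → |·| = √(4²+19²) = √377 ≈ 19.416, ∠ = arctan(19/4) ≈ 78.11°
pole (s+2): 2 + j19 → |·| = √(2²+19²) = √365 ≈ 19.105, ∠ = arctan(19/2) ≈ 83.99°
pole (s+80): 80 + j19 → |·| = √(80²+19²) = √6761 ≈ 82.225, ∠ = arctan(19/80) ≈ 13.36°
∠L = 78.11° − 97.35° = -19.24°

-19.2°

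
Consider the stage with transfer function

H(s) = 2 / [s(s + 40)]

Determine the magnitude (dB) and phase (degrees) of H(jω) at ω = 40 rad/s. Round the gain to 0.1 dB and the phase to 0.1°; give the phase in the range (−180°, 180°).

-61.1 dB, -135.0°

At s = jω = j40:
pole (s+40): 40 + j40 → |·| = √(40²+40²) = √3200 ≈ 56.569, ∠ = arctan(40/40) ≈ 45.00°
pole at origin: |s| = 40, ∠ = 90.00° (in denominator)
|H| = 2 / 2262.8 ≈ 0.00088386
Gain = 20 log₁₀(0.00088386) ≈ -61.07 dB
∠H = 0.00° − 135.00° = -135.00°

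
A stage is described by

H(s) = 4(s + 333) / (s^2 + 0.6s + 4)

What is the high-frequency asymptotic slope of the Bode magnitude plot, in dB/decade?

-20 dB/decade

Each pole contributes −20 dB/decade at high frequency; each zero contributes +20 dB/decade.
Net: 1 zero(s) − 2 pole(s) → -20 dB/decade.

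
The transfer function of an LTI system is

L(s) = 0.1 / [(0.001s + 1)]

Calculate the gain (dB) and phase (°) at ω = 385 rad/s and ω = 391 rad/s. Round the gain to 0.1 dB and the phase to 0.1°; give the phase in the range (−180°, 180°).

At ω = 385 rad/s:
pole (1 + j385·0.001) = 1 + j0.385 → |·| ≈ 1.0716, ∠ ≈ 21.06°
|L| = 0.1 · 1 / (1.0716) ≈ 0.093318
Gain = 20 log₁₀(0.093318) ≈ -20.60 dB
∠L = (0°) − (21.06°) = -21.06°

At ω = 391 rad/s:
pole (1 + j391·0.001) = 1 + j0.391 → |·| ≈ 1.0737, ∠ ≈ 21.36°
|L| = 0.1 · 1 / (1.0737) ≈ 0.093136
Gain = 20 log₁₀(0.093136) ≈ -20.62 dB
∠L = (0°) − (21.36°) = -21.36°

ω = 385: -20.6 dB, -21.1°; ω = 391: -20.6 dB, -21.4°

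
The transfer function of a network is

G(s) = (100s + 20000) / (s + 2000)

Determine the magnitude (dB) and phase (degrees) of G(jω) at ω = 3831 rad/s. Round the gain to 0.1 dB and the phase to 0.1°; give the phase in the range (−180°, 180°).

Substitute s = j3831:
Numerator: 100(j3831) + 20000 = 20000 + j383100
Denominator: (j3831) + 2000 = 2000 + j3831
|N| = √(20000² + 383100²) ≈ 3.8362e+05, ∠N ≈ 87.01°
|D| = √(2000² + 3831²) ≈ 4321.6, ∠D ≈ 62.43°
|G| = 3.8362e+05 / 4321.6 ≈ 88.768
Gain = 20 log₁₀(88.768) ≈ 38.97 dB
∠G = 87.01° − 62.43° = 24.58°

39.0 dB, 24.6°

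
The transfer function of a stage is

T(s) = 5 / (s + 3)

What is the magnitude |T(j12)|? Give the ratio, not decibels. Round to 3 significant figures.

Substitute s = j12:
Numerator: 5 = 5 + j0
Denominator: (j12) + 3 = 3 + j12
|N| = √(5² + 0²) ≈ 5, ∠N ≈ 0.00°
|D| = √(3² + 12²) ≈ 12.369, ∠D ≈ 75.96°
|T| = 5 / 12.369 ≈ 0.40424

0.404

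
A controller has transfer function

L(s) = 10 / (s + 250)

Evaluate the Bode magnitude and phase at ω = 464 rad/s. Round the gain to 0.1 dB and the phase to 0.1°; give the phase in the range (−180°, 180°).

Substitute s = j464:
Numerator: 10 = 10 + j0
Denominator: (j464) + 250 = 250 + j464
|N| = √(10² + 0²) ≈ 10, ∠N ≈ 0.00°
|D| = √(250² + 464²) ≈ 527.06, ∠D ≈ 61.68°
|L| = 10 / 527.06 ≈ 0.018973
Gain = 20 log₁₀(0.018973) ≈ -34.44 dB
∠L = 0.00° − 61.68° = -61.68°

-34.4 dB, -61.7°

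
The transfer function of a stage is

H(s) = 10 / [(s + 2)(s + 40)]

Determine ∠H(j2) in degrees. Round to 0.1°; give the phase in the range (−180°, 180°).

At s = jω = j2:
pole (s+2): 2 + j2 → |·| = √(2²+2²) = √8 ≈ 2.8284, ∠ = arctan(2/2) ≈ 45.00°
pole (s+40): 40 + j2 → |·| = √(40²+2²) = √1604 ≈ 40.05, ∠ = arctan(2/40) ≈ 2.86°
∠H = 0.00° − 47.86° = -47.86°

-47.9°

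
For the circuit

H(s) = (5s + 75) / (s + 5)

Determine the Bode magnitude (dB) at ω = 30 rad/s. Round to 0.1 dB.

Substitute s = j30:
Numerator: 5(j30) + 75 = 75 + j150
Denominator: (j30) + 5 = 5 + j30
|N| = √(75² + 150²) ≈ 167.71, ∠N ≈ 63.43°
|D| = √(5² + 30²) ≈ 30.414, ∠D ≈ 80.54°
|H| = 167.71 / 30.414 ≈ 5.5142
Gain = 20 log₁₀(5.5142) ≈ 14.83 dB

14.8 dB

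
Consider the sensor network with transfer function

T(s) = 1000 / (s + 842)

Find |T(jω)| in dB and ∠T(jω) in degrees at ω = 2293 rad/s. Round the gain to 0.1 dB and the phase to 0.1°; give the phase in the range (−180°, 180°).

Substitute s = j2293:
Numerator: 1000 = 1000 + j0
Denominator: (j2293) + 842 = 842 + j2293
|N| = √(1000² + 0²) ≈ 1000, ∠N ≈ 0.00°
|D| = √(842² + 2293²) ≈ 2442.7, ∠D ≈ 69.84°
|T| = 1000 / 2442.7 ≈ 0.40938
Gain = 20 log₁₀(0.40938) ≈ -7.76 dB
∠T = 0.00° − 69.84° = -69.84°

-7.8 dB, -69.8°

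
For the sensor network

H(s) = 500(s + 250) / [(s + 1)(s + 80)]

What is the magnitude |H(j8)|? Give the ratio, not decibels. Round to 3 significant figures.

193

At s = jω = j8:
zero (s+250): 250 + j8 → |·| = √(250²+8²) = √62564 ≈ 250.13, ∠ = arctan(8/250) ≈ 1.83°
pole (s+1): 1 + j8 → |·| = √(1²+8²) = √65 ≈ 8.0623, ∠ = arctan(8/1) ≈ 82.87°
pole (s+80): 80 + j8 → |·| = √(80²+8²) = √6464 ≈ 80.399, ∠ = arctan(8/80) ≈ 5.71°
|H| = 500 · 250.13 / 648.2 ≈ 192.94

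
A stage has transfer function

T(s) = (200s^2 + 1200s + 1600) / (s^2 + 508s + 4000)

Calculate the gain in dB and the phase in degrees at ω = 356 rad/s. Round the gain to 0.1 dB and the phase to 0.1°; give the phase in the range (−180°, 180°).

Substitute s = j356:
Numerator: 200(j356)^2 + 1200(j356) + 1600 = -25345600 + j427200
Denominator: (j356)^2 + 508(j356) + 4000 = -122736 + j180848
|N| = √(25345600² + 427200²) ≈ 2.5349e+07, ∠N ≈ 179.03°
|D| = √(122736² + 180848²) ≈ 2.1856e+05, ∠D ≈ 124.16°
|T| = 2.5349e+07 / 2.1856e+05 ≈ 115.98
Gain = 20 log₁₀(115.98) ≈ 41.29 dB
∠T = 179.03° − 124.16° = 54.87°

41.3 dB, 54.9°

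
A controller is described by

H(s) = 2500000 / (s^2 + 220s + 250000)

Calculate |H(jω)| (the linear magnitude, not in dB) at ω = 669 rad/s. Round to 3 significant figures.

10.1

At s = jω = j669:
quadratic: (j669)² + 220·j669 + 250000 = -197561 + j147180 → |·| ≈ 2.4636e+05, ∠ ≈ 143.31°
|H| = 2500000 / 2.4636e+05 ≈ 10.148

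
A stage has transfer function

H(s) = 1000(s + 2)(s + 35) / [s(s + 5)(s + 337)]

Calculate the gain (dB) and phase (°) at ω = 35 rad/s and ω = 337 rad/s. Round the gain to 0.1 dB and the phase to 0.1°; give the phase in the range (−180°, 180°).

ω = 35: 12.3 dB, -46.1°; ω = 337: 6.5 dB, -50.4°

At s = jω = j35:
zero (s+2): 2 + j35 → |·| = √(2²+35²) = √1229 ≈ 35.057, ∠ = arctan(35/2) ≈ 86.73°
zero (s+35): 35 + j35 → |·| = √(35²+35²) = √2450 ≈ 49.497, ∠ = arctan(35/35) ≈ 45.00°
pole (s+5): 5 + j35 → |·| = √(5²+35²) = √1250 ≈ 35.355, ∠ = arctan(35/5) ≈ 81.87°
pole (s+337): 337 + j35 → |·| = √(337²+35²) = √114794 ≈ 338.81, ∠ = arctan(35/337) ≈ 5.93°
pole at origin: |s| = 35, ∠ = 90.00° (in denominator)
|H| = 1000 · 1735.2 / 4.1925e+05 ≈ 4.1388
Gain = 20 log₁₀(4.1388) ≈ 12.34 dB
∠H = 131.73° − 177.80° = -46.07°

At s = jω = j337:
zero (s+2): 2 + j337 → |·| = √(2²+337²) = √113573 ≈ 337.01, ∠ = arctan(337/2) ≈ 89.66°
zero (s+35): 35 + j337 → |·| = √(35²+337²) = √114794 ≈ 338.81, ∠ = arctan(337/35) ≈ 84.07°
pole (s+5): 5 + j337 → |·| = √(5²+337²) = √113594 ≈ 337.04, ∠ = arctan(337/5) ≈ 89.15°
pole (s+337): 337 + j337 → |·| = √(337²+337²) = √227138 ≈ 476.59, ∠ = arctan(337/337) ≈ 45.00°
pole at origin: |s| = 337, ∠ = 90.00° (in denominator)
|H| = 1000 · 1.1418e+05 / 5.4132e+07 ≈ 2.1093
Gain = 20 log₁₀(2.1093) ≈ 6.48 dB
∠H = 173.73° − 224.15° = -50.42°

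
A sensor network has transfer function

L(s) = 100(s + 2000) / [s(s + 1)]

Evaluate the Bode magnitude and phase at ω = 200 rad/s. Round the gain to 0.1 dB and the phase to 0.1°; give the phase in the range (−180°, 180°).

14.0 dB, -174.0°

At s = jω = j200:
zero (s+2000): 2000 + j200 → |·| = √(2000²+200²) = √4040000 ≈ 2010, ∠ = arctan(200/2000) ≈ 5.71°
pole (s+1): 1 + j200 → |·| = √(1²+200²) = √40001 ≈ 200, ∠ = arctan(200/1) ≈ 89.71°
pole at origin: |s| = 200, ∠ = 90.00° (in denominator)
|L| = 100 · 2010 / 40000 ≈ 5.025
Gain = 20 log₁₀(5.025) ≈ 14.02 dB
∠L = 5.71° − 179.71° = -174.00°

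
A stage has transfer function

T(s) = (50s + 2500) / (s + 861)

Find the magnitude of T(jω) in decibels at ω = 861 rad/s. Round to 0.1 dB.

31.0 dB

Substitute s = j861:
Numerator: 50(j861) + 2500 = 2500 + j43050
Denominator: (j861) + 861 = 861 + j861
|N| = √(2500² + 43050²) ≈ 43123, ∠N ≈ 86.68°
|D| = √(861² + 861²) ≈ 1217.6, ∠D ≈ 45.00°
|T| = 43123 / 1217.6 ≈ 35.416
Gain = 20 log₁₀(35.416) ≈ 30.98 dB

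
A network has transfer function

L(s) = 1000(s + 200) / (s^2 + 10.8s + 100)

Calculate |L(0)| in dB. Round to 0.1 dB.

L(0) = 1000·200 / 100 = 2000
20 log₁₀(2000) ≈ 66.02 dB

66.0 dB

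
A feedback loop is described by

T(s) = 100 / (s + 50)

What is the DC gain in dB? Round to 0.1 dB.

6.0 dB

T(0) = 100 / 50 = 2
20 log₁₀(2) ≈ 6.02 dB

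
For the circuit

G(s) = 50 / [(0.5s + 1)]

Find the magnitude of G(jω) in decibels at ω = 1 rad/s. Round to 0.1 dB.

At ω = 1 rad/s:
pole (1 + j1·0.5) = 1 + j0.5 → |·| ≈ 1.118, ∠ ≈ 26.57°
|G| = 50 · 1 / (1.118) ≈ 44.723
Gain = 20 log₁₀(44.723) ≈ 33.01 dB

33.0 dB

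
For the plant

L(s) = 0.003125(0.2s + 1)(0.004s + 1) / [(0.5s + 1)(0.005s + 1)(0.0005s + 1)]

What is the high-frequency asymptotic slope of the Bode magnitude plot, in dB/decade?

-20 dB/decade

Each pole contributes −20 dB/decade at high frequency; each zero contributes +20 dB/decade.
Net: 2 zero(s) − 3 pole(s) → -20 dB/decade.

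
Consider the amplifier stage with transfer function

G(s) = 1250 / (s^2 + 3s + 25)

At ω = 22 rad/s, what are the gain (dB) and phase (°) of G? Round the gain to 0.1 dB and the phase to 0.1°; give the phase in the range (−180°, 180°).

8.6 dB, -171.8°

At s = jω = j22:
quadratic: (j22)² + 3·j22 + 25 = -459 + j66 → |·| ≈ 463.72, ∠ ≈ 171.82°
|G| = 1250 / 463.72 ≈ 2.6956
Gain = 20 log₁₀(2.6956) ≈ 8.61 dB
∠G = 0.00° − 171.82° = -171.82°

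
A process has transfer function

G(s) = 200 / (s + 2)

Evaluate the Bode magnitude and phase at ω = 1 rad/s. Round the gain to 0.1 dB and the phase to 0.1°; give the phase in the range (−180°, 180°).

At s = jω = j1:
pole (s+2): 2 + j1 → |·| = √(2²+1²) = √5 ≈ 2.2361, ∠ = arctan(1/2) ≈ 26.57°
|G| = 200 / 2.2361 ≈ 89.441
Gain = 20 log₁₀(89.441) ≈ 39.03 dB
∠G = 0.00° − 26.57° = -26.57°

39.0 dB, -26.6°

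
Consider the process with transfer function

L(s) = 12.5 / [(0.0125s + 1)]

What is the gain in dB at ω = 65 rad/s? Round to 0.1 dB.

At ω = 65 rad/s:
pole (1 + j65·0.0125) = 1 + j0.8125 → |·| ≈ 1.2885, ∠ ≈ 39.09°
|L| = 12.5 · 1 / (1.2885) ≈ 9.7012
Gain = 20 log₁₀(9.7012) ≈ 19.74 dB

19.7 dB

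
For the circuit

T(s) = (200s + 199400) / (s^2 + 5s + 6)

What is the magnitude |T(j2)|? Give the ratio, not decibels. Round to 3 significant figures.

1.96e+04

Substitute s = j2:
Numerator: 200(j2) + 199400 = 199400 + j400
Denominator: (j2)^2 + 5(j2) + 6 = 2 + j10
|N| = √(199400² + 400²) ≈ 1.994e+05, ∠N ≈ 0.11°
|D| = √(2² + 10²) ≈ 10.198, ∠D ≈ 78.69°
|T| = 1.994e+05 / 10.198 ≈ 19553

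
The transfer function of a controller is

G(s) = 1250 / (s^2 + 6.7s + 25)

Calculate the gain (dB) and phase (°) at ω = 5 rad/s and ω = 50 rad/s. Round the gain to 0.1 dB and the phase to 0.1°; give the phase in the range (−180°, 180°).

At s = jω = j5:
quadratic: (j5)² + 6.7·j5 + 25 = 0 + j33.5 → |·| ≈ 33.5, ∠ ≈ 90.00°
|G| = 1250 / 33.5 ≈ 37.313
Gain = 20 log₁₀(37.313) ≈ 31.44 dB
∠G = 0.00° − 90.00° = -90.00°

At s = jω = j50:
quadratic: (j50)² + 6.7·j50 + 25 = -2475 + j335 → |·| ≈ 2497.6, ∠ ≈ 172.29°
|G| = 1250 / 2497.6 ≈ 0.50048
Gain = 20 log₁₀(0.50048) ≈ -6.01 dB
∠G = 0.00° − 172.29° = -172.29°

ω = 5: 31.4 dB, -90.0°; ω = 50: -6.0 dB, -172.3°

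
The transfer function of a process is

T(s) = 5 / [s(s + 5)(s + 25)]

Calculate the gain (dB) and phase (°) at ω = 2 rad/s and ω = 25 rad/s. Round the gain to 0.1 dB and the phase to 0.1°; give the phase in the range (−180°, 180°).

ω = 2: -34.7 dB, -116.4°; ω = 25: -73.1 dB, 146.3°

At s = jω = j2:
pole (s+5): 5 + j2 → |·| = √(5²+2²) = √29 ≈ 5.3852, ∠ = arctan(2/5) ≈ 21.80°
pole (s+25): 25 + j2 → |·| = √(25²+2²) = √629 ≈ 25.08, ∠ = arctan(2/25) ≈ 4.57°
pole at origin: |s| = 2, ∠ = 90.00° (in denominator)
|T| = 5 / 270.12 ≈ 0.01851
Gain = 20 log₁₀(0.01851) ≈ -34.65 dB
∠T = 0.00° − 116.37° = -116.37°

At s = jω = j25:
pole (s+5): 5 + j25 → |·| = √(5²+25²) = √650 ≈ 25.495, ∠ = arctan(25/5) ≈ 78.69°
pole (s+25): 25 + j25 → |·| = √(25²+25²) = √1250 ≈ 35.355, ∠ = arctan(25/25) ≈ 45.00°
pole at origin: |s| = 25, ∠ = 90.00° (in denominator)
|T| = 5 / 22534 ≈ 0.00022189
Gain = 20 log₁₀(0.00022189) ≈ -73.08 dB
∠T = 0.00° − 213.69° = -213.69° ≡ 146.31° (principal value)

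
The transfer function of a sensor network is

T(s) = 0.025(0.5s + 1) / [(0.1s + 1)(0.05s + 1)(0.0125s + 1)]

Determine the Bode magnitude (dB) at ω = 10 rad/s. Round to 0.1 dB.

-21.9 dB

At ω = 10 rad/s:
zero (1 + j10·0.5) = 1 + j5 → |·| ≈ 5.099, ∠ ≈ 78.69°
pole (1 + j10·0.1) = 1 + j1 → |·| ≈ 1.4142, ∠ ≈ 45.00°
pole (1 + j10·0.05) = 1 + j0.5 → |·| ≈ 1.118, ∠ ≈ 26.57°
pole (1 + j10·0.0125) = 1 + j0.125 → |·| ≈ 1.0078, ∠ ≈ 7.13°
|T| = 0.025 · 5.099 / (1.4142 · 1.118 · 1.0078) ≈ 0.080001
Gain = 20 log₁₀(0.080001) ≈ -21.94 dB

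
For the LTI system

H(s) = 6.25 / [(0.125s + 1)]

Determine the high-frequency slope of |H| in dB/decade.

Each pole contributes −20 dB/decade at high frequency; each zero contributes +20 dB/decade.
Net: 0 zero(s) − 1 pole(s) → -20 dB/decade.

-20 dB/decade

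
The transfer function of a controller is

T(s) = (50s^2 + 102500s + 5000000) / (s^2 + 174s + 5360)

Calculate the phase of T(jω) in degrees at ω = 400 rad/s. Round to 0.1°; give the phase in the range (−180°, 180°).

-61.6°

Substitute s = j400:
Numerator: 50(j400)^2 + 102500(j400) + 5000000 = -3000000 + j41000000
Denominator: (j400)^2 + 174(j400) + 5360 = -154640 + j69600
|N| = √(3000000² + 41000000²) ≈ 4.111e+07, ∠N ≈ 94.18°
|D| = √(154640² + 69600²) ≈ 1.6958e+05, ∠D ≈ 155.77°
∠T = 94.18° − 155.77° = -61.59°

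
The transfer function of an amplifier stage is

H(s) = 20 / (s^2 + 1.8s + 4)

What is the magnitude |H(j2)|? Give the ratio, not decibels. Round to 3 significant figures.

At s = jω = j2:
quadratic: (j2)² + 1.8·j2 + 4 = 0 + j3.6 → |·| ≈ 3.6, ∠ ≈ 90.00°
|H| = 20 / 3.6 ≈ 5.5556

5.56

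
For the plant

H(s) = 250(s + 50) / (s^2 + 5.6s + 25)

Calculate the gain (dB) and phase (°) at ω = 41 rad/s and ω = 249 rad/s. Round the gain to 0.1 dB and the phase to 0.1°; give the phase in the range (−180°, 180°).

ω = 41: 19.7 dB, -132.8°; ω = 249: 0.2 dB, -100.1°

At s = jω = j41:
zero (s+50): 50 + j41 → |·| = √(50²+41²) = √4181 ≈ 64.661, ∠ = arctan(41/50) ≈ 39.35°
quadratic: (j41)² + 5.6·j41 + 25 = -1656 + j229.6 → |·| ≈ 1671.8, ∠ ≈ 172.11°
|H| = 250 · 64.661 / 1671.8 ≈ 9.6694
Gain = 20 log₁₀(9.6694) ≈ 19.71 dB
∠H = 39.35° − 172.11° = -132.76°

At s = jω = j249:
zero (s+50): 50 + j249 → |·| = √(50²+249²) = √64501 ≈ 253.97, ∠ = arctan(249/50) ≈ 78.65°
quadratic: (j249)² + 5.6·j249 + 25 = -61976 + j1394.4 → |·| ≈ 61992, ∠ ≈ 178.71°
|H| = 250 · 253.97 / 61992 ≈ 1.0242
Gain = 20 log₁₀(1.0242) ≈ 0.21 dB
∠H = 78.65° − 178.71° = -100.06°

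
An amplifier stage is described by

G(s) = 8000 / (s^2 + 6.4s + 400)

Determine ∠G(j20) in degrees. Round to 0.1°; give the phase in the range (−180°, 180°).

-90.0°

At s = jω = j20:
quadratic: (j20)² + 6.4·j20 + 400 = 0 + j128 → |·| ≈ 128, ∠ ≈ 90.00°
∠G = 0.00° − 90.00° = -90.00°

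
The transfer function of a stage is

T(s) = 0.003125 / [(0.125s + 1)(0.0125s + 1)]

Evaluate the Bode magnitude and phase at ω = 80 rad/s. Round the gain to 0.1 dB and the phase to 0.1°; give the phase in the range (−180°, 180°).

At ω = 80 rad/s:
pole (1 + j80·0.125) = 1 + j10 → |·| ≈ 10.05, ∠ ≈ 84.29°
pole (1 + j80·0.0125) = 1 + j1 → |·| ≈ 1.4142, ∠ ≈ 45.00°
|T| = 0.003125 · 1 / (10.05 · 1.4142) ≈ 0.00021987
Gain = 20 log₁₀(0.00021987) ≈ -73.16 dB
∠T = (0°) − (84.29° + 45.00°) = -129.29°

-73.2 dB, -129.3°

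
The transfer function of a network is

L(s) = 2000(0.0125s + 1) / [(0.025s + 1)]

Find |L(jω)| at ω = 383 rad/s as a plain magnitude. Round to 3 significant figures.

1.02e+03

At ω = 383 rad/s:
zero (1 + j383·0.0125) = 1 + j4.7875 → |·| ≈ 4.8908, ∠ ≈ 78.20°
pole (1 + j383·0.025) = 1 + j9.575 → |·| ≈ 9.6271, ∠ ≈ 84.04°
|L| = 2000 · 4.8908 / (9.6271) ≈ 1016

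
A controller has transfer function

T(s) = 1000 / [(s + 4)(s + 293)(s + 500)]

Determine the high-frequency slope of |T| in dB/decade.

-60 dB/decade

Each pole contributes −20 dB/decade at high frequency; each zero contributes +20 dB/decade.
Net: 0 zero(s) − 3 pole(s) → -60 dB/decade.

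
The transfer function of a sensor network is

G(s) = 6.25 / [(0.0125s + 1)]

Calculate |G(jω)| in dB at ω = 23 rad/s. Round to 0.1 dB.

At ω = 23 rad/s:
pole (1 + j23·0.0125) = 1 + j0.2875 → |·| ≈ 1.0405, ∠ ≈ 16.04°
|G| = 6.25 · 1 / (1.0405) ≈ 6.0067
Gain = 20 log₁₀(6.0067) ≈ 15.57 dB

15.6 dB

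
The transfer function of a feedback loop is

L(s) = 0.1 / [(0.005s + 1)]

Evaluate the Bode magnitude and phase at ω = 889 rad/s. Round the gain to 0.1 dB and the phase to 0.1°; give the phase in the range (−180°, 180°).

-33.2 dB, -77.3°

At ω = 889 rad/s:
pole (1 + j889·0.005) = 1 + j4.445 → |·| ≈ 4.5561, ∠ ≈ 77.32°
|L| = 0.1 · 1 / (4.5561) ≈ 0.021949
Gain = 20 log₁₀(0.021949) ≈ -33.17 dB
∠L = (0°) − (77.32°) = -77.32°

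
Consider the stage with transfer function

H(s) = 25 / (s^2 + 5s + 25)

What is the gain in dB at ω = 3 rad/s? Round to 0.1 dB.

At s = jω = j3:
quadratic: (j3)² + 5·j3 + 25 = 16 + j15 → |·| ≈ 21.932, ∠ ≈ 43.15°
|H| = 25 / 21.932 ≈ 1.1399
Gain = 20 log₁₀(1.1399) ≈ 1.14 dB

1.1 dB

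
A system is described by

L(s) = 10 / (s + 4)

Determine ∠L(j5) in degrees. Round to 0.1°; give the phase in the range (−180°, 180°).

-51.3°

At s = jω = j5:
pole (s+4): 4 + j5 → |·| = √(4²+5²) = √41 ≈ 6.4031, ∠ = arctan(5/4) ≈ 51.34°
∠L = 0.00° − 51.34° = -51.34°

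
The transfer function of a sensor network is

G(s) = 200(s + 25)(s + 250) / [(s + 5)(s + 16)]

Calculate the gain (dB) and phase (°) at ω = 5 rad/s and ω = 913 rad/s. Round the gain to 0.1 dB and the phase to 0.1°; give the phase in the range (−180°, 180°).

ω = 5: 80.6 dB, -49.9°; ω = 913: 46.3 dB, -15.6°

At s = jω = j5:
zero (s+25): 25 + j5 → |·| = √(25²+5²) = √650 ≈ 25.495, ∠ = arctan(5/25) ≈ 11.31°
zero (s+250): 250 + j5 → |·| = √(250²+5²) = √62525 ≈ 250.05, ∠ = arctan(5/250) ≈ 1.15°
pole (s+5): 5 + j5 → |·| = √(5²+5²) = √50 ≈ 7.0711, ∠ = arctan(5/5) ≈ 45.00°
pole (s+16): 16 + j5 → |·| = √(16²+5²) = √281 ≈ 16.763, ∠ = arctan(5/16) ≈ 17.35°
|G| = 200 · 6375 / 118.53 ≈ 10757
Gain = 20 log₁₀(10757) ≈ 80.63 dB
∠G = 12.46° − 62.35° = -49.89°

At s = jω = j913:
zero (s+25): 25 + j913 → |·| = √(25²+913²) = √834194 ≈ 913.34, ∠ = arctan(913/25) ≈ 88.43°
zero (s+250): 250 + j913 → |·| = √(250²+913²) = √896069 ≈ 946.61, ∠ = arctan(913/250) ≈ 74.69°
pole (s+5): 5 + j913 → |·| = √(5²+913²) = √833594 ≈ 913.01, ∠ = arctan(913/5) ≈ 89.69°
pole (s+16): 16 + j913 → |·| = √(16²+913²) = √833825 ≈ 913.14, ∠ = arctan(913/16) ≈ 89.00°
|G| = 200 · 8.6458e+05 / 8.3371e+05 ≈ 207.41
Gain = 20 log₁₀(207.41) ≈ 46.34 dB
∠G = 163.12° − 178.69° = -15.57°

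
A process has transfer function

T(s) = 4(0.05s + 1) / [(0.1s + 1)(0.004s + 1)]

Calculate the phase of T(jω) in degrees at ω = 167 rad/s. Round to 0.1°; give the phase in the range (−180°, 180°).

At ω = 167 rad/s:
zero (1 + j167·0.05) = 1 + j8.35 → |·| ≈ 8.4097, ∠ ≈ 83.17°
pole (1 + j167·0.1) = 1 + j16.7 → |·| ≈ 16.73, ∠ ≈ 86.57°
pole (1 + j167·0.004) = 1 + j0.668 → |·| ≈ 1.2026, ∠ ≈ 33.74°
∠T = (83.17°) − (86.57° + 33.74°) = -37.14°

-37.1°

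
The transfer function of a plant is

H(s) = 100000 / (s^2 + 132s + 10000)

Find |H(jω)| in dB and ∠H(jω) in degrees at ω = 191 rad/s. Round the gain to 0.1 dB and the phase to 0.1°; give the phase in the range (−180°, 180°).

8.7 dB, -136.4°

At s = jω = j191:
quadratic: (j191)² + 132·j191 + 10000 = -26481 + j25212 → |·| ≈ 36563, ∠ ≈ 136.41°
|H| = 100000 / 36563 ≈ 2.735
Gain = 20 log₁₀(2.735) ≈ 8.74 dB
∠H = 0.00° − 136.41° = -136.41°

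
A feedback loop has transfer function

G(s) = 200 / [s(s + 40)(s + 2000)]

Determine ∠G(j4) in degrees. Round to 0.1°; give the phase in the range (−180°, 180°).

At s = jω = j4:
pole (s+40): 40 + j4 → |·| = √(40²+4²) = √1616 ≈ 40.2, ∠ = arctan(4/40) ≈ 5.71°
pole (s+2000): 2000 + j4 → |·| = √(2000²+4²) = √4000016 ≈ 2000, ∠ = arctan(4/2000) ≈ 0.11°
pole at origin: |s| = 4, ∠ = 90.00° (in denominator)
∠G = 0.00° − 95.82° = -95.82°

-95.8°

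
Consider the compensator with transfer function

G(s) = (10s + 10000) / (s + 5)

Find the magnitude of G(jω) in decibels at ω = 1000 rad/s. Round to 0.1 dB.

23.0 dB

Substitute s = j1000:
Numerator: 10(j1000) + 10000 = 10000 + j10000
Denominator: (j1000) + 5 = 5 + j1000
|N| = √(10000² + 10000²) ≈ 14142, ∠N ≈ 45.00°
|D| = √(5² + 1000²) ≈ 1000, ∠D ≈ 89.71°
|G| = 14142 / 1000 ≈ 14.142
Gain = 20 log₁₀(14.142) ≈ 23.01 dB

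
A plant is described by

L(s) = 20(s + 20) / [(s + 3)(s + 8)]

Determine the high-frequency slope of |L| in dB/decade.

-20 dB/decade

Each pole contributes −20 dB/decade at high frequency; each zero contributes +20 dB/decade.
Net: 1 zero(s) − 2 pole(s) → -20 dB/decade.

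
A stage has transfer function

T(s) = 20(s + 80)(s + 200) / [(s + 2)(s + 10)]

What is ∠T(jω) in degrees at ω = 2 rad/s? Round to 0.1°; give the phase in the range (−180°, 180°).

-54.3°

At s = jω = j2:
zero (s+80): 80 + j2 → |·| = √(80²+2²) = √6404 ≈ 80.025, ∠ = arctan(2/80) ≈ 1.43°
zero (s+200): 200 + j2 → |·| = √(200²+2²) = √40004 ≈ 200.01, ∠ = arctan(2/200) ≈ 0.57°
pole (s+2): 2 + j2 → |·| = √(2²+2²) = √8 ≈ 2.8284, ∠ = arctan(2/2) ≈ 45.00°
pole (s+10): 10 + j2 → |·| = √(10²+2²) = √104 ≈ 10.198, ∠ = arctan(2/10) ≈ 11.31°
∠T = 2.00° − 56.31° = -54.31°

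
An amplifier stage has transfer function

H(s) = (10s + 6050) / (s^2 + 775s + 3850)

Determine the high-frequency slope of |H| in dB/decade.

Each pole contributes −20 dB/decade at high frequency; each zero contributes +20 dB/decade.
Net: 1 zero(s) − 2 pole(s) → -20 dB/decade.

-20 dB/decade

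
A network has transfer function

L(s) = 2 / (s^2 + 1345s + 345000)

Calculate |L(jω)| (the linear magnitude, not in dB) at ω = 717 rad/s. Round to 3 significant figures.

2.04e-06

Substitute s = j717:
Numerator: 2 = 2 + j0
Denominator: (j717)^2 + 1345(j717) + 345000 = -169089 + j964365
|N| = √(2² + 0²) ≈ 2, ∠N ≈ 0.00°
|D| = √(169089² + 964365²) ≈ 9.7908e+05, ∠D ≈ 99.94°
|L| = 2 / 9.7908e+05 ≈ 2.0427e-06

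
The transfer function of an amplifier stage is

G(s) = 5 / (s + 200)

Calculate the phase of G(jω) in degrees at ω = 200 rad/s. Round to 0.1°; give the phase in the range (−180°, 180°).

At s = jω = j200:
pole (s+200): 200 + j200 → |·| = √(200²+200²) = √80000 ≈ 282.84, ∠ = arctan(200/200) ≈ 45.00°
∠G = 0.00° − 45.00° = -45.00°

-45.0°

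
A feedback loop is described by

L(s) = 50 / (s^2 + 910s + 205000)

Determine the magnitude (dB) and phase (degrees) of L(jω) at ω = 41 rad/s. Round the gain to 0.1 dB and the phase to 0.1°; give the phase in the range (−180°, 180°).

-72.3 dB, -10.4°

Substitute s = j41:
Numerator: 50 = 50 + j0
Denominator: (j41)^2 + 910(j41) + 205000 = 203319 + j37310
|N| = √(50² + 0²) ≈ 50, ∠N ≈ 0.00°
|D| = √(203319² + 37310²) ≈ 2.0671e+05, ∠D ≈ 10.40°
|L| = 50 / 2.0671e+05 ≈ 0.00024188
Gain = 20 log₁₀(0.00024188) ≈ -72.33 dB
∠L = 0.00° − 10.40° = -10.40°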